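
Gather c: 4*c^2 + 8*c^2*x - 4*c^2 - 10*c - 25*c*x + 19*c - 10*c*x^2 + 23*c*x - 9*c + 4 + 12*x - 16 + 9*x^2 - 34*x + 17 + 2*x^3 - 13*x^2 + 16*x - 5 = 8*c^2*x + c*(-10*x^2 - 2*x) + 2*x^3 - 4*x^2 - 6*x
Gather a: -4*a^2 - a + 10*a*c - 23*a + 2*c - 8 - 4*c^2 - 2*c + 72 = -4*a^2 + a*(10*c - 24) - 4*c^2 + 64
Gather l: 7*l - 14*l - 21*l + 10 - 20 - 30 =-28*l - 40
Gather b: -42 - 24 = -66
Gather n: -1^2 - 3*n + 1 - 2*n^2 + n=-2*n^2 - 2*n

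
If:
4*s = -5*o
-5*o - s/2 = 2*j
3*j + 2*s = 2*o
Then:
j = 0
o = 0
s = 0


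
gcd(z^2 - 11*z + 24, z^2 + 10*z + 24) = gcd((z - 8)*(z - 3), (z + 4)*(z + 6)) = 1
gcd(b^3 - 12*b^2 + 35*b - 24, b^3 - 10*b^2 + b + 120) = b - 8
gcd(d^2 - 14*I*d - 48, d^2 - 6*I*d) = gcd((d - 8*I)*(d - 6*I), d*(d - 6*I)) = d - 6*I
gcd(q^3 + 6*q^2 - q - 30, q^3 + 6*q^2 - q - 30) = q^3 + 6*q^2 - q - 30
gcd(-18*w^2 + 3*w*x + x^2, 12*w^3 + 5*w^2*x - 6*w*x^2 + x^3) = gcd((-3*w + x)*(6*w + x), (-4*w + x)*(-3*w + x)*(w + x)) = -3*w + x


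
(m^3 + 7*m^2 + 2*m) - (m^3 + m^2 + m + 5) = 6*m^2 + m - 5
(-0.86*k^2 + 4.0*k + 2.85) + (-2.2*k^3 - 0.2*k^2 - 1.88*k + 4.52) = -2.2*k^3 - 1.06*k^2 + 2.12*k + 7.37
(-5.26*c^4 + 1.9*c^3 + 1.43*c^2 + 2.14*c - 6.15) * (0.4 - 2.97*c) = 15.6222*c^5 - 7.747*c^4 - 3.4871*c^3 - 5.7838*c^2 + 19.1215*c - 2.46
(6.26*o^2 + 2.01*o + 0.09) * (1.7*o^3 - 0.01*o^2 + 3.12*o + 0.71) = 10.642*o^5 + 3.3544*o^4 + 19.6641*o^3 + 10.7149*o^2 + 1.7079*o + 0.0639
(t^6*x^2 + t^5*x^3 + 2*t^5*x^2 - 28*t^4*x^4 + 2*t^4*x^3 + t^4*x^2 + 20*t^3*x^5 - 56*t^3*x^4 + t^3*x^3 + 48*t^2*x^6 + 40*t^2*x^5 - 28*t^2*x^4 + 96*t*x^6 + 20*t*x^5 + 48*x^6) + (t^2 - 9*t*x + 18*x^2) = t^6*x^2 + t^5*x^3 + 2*t^5*x^2 - 28*t^4*x^4 + 2*t^4*x^3 + t^4*x^2 + 20*t^3*x^5 - 56*t^3*x^4 + t^3*x^3 + 48*t^2*x^6 + 40*t^2*x^5 - 28*t^2*x^4 + t^2 + 96*t*x^6 + 20*t*x^5 - 9*t*x + 48*x^6 + 18*x^2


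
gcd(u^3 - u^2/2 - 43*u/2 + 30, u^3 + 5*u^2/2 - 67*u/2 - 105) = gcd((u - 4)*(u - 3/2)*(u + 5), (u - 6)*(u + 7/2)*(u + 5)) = u + 5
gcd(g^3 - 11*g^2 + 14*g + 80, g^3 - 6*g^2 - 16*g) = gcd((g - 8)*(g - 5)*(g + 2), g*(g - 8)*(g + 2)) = g^2 - 6*g - 16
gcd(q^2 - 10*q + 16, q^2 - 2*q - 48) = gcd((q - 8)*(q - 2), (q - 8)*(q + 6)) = q - 8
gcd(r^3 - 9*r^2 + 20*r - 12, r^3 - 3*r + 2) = r - 1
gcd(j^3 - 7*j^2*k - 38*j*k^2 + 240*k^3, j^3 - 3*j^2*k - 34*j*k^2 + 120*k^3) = j^2 + j*k - 30*k^2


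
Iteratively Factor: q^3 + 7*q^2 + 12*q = (q + 3)*(q^2 + 4*q) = (q + 3)*(q + 4)*(q)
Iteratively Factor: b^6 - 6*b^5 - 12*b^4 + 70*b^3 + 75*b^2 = (b + 3)*(b^5 - 9*b^4 + 15*b^3 + 25*b^2) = (b - 5)*(b + 3)*(b^4 - 4*b^3 - 5*b^2) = (b - 5)^2*(b + 3)*(b^3 + b^2) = b*(b - 5)^2*(b + 3)*(b^2 + b) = b*(b - 5)^2*(b + 1)*(b + 3)*(b)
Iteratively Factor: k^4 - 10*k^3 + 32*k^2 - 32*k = (k)*(k^3 - 10*k^2 + 32*k - 32) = k*(k - 4)*(k^2 - 6*k + 8) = k*(k - 4)^2*(k - 2)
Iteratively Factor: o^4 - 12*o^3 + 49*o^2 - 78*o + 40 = (o - 5)*(o^3 - 7*o^2 + 14*o - 8) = (o - 5)*(o - 1)*(o^2 - 6*o + 8) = (o - 5)*(o - 2)*(o - 1)*(o - 4)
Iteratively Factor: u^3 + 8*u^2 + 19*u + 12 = (u + 3)*(u^2 + 5*u + 4) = (u + 1)*(u + 3)*(u + 4)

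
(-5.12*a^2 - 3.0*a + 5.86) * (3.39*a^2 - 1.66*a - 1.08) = -17.3568*a^4 - 1.6708*a^3 + 30.375*a^2 - 6.4876*a - 6.3288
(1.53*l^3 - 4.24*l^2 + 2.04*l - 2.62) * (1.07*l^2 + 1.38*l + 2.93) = 1.6371*l^5 - 2.4254*l^4 + 0.814500000000001*l^3 - 12.4114*l^2 + 2.3616*l - 7.6766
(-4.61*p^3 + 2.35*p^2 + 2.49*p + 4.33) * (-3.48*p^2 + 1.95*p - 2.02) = 16.0428*p^5 - 17.1675*p^4 + 5.2295*p^3 - 14.9599*p^2 + 3.4137*p - 8.7466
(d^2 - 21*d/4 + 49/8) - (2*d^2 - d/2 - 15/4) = -d^2 - 19*d/4 + 79/8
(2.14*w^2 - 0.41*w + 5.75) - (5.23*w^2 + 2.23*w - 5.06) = -3.09*w^2 - 2.64*w + 10.81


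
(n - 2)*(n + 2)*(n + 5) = n^3 + 5*n^2 - 4*n - 20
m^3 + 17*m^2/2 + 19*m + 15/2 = (m + 1/2)*(m + 3)*(m + 5)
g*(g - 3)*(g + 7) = g^3 + 4*g^2 - 21*g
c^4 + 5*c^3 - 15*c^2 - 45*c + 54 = (c - 3)*(c - 1)*(c + 3)*(c + 6)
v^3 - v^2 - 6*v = v*(v - 3)*(v + 2)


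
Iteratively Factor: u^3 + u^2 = (u + 1)*(u^2) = u*(u + 1)*(u)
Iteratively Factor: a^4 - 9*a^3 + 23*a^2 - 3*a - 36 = (a - 3)*(a^3 - 6*a^2 + 5*a + 12) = (a - 4)*(a - 3)*(a^2 - 2*a - 3) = (a - 4)*(a - 3)^2*(a + 1)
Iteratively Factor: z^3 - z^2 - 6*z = (z - 3)*(z^2 + 2*z) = (z - 3)*(z + 2)*(z)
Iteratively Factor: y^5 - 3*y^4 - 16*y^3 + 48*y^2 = (y - 4)*(y^4 + y^3 - 12*y^2) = y*(y - 4)*(y^3 + y^2 - 12*y) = y^2*(y - 4)*(y^2 + y - 12) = y^2*(y - 4)*(y + 4)*(y - 3)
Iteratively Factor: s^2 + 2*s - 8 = (s + 4)*(s - 2)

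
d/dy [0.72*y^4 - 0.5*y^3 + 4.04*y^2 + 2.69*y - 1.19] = 2.88*y^3 - 1.5*y^2 + 8.08*y + 2.69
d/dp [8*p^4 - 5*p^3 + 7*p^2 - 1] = p*(32*p^2 - 15*p + 14)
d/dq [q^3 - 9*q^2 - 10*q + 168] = 3*q^2 - 18*q - 10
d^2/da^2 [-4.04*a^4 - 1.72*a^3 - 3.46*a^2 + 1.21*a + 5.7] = -48.48*a^2 - 10.32*a - 6.92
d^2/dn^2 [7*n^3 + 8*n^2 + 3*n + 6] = 42*n + 16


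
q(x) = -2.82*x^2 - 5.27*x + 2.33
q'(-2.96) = 11.42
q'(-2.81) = 10.58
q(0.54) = -1.34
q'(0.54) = -8.32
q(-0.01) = 2.38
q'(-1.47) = 3.02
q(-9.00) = -178.66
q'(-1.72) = 4.43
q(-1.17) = 4.64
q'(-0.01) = -5.21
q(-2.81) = -5.13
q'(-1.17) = 1.33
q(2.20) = -22.91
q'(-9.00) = 45.49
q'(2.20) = -17.68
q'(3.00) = -22.19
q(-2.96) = -6.78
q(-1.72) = 3.05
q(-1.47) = 3.98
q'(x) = -5.64*x - 5.27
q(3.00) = -38.86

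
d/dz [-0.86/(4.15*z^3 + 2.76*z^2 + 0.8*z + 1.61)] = (10.707*z^2 + 4.7472*z + 0.688)/(4.15*z^3 + 2.76*z^2 + 0.8*z + 1.61)^2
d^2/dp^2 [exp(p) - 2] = exp(p)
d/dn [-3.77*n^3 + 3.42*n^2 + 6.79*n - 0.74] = -11.31*n^2 + 6.84*n + 6.79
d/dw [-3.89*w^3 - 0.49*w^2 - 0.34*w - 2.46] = -11.67*w^2 - 0.98*w - 0.34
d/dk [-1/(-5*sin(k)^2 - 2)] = -20*sin(2*k)/(5*cos(2*k) - 9)^2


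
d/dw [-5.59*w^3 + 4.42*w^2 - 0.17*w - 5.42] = -16.77*w^2 + 8.84*w - 0.17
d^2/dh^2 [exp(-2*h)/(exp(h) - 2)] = 4/(exp(3*h) - 2*exp(2*h)) + 5/(exp(h) - 2)^3 - 6*exp(-h)/(exp(h) - 2)^3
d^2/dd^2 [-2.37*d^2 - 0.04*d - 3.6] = -4.74000000000000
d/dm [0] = 0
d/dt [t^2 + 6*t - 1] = 2*t + 6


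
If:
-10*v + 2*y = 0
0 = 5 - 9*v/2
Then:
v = 10/9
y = 50/9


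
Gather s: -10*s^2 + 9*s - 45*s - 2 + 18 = -10*s^2 - 36*s + 16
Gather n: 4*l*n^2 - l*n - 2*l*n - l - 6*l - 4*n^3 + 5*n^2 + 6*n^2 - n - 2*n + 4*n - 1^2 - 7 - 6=-7*l - 4*n^3 + n^2*(4*l + 11) + n*(1 - 3*l) - 14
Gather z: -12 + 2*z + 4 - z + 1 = z - 7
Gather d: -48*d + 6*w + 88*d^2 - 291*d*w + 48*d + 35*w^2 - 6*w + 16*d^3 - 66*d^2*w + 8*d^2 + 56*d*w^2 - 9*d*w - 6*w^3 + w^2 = 16*d^3 + d^2*(96 - 66*w) + d*(56*w^2 - 300*w) - 6*w^3 + 36*w^2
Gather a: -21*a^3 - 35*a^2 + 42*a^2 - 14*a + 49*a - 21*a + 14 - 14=-21*a^3 + 7*a^2 + 14*a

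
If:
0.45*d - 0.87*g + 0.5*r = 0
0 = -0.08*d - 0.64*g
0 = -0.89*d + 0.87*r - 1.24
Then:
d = -0.67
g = 0.08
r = 0.74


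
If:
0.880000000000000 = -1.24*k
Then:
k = -0.71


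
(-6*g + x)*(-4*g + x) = 24*g^2 - 10*g*x + x^2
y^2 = y^2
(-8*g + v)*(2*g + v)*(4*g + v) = -64*g^3 - 40*g^2*v - 2*g*v^2 + v^3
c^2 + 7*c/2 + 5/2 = (c + 1)*(c + 5/2)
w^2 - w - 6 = (w - 3)*(w + 2)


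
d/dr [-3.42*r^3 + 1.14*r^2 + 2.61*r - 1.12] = -10.26*r^2 + 2.28*r + 2.61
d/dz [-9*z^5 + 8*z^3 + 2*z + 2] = -45*z^4 + 24*z^2 + 2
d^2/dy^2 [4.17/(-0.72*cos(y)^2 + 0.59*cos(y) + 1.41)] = (-8.646912*(1 - cos(y)^2)^2 + 5.314248*cos(y)^3 - 22.708569*cos(y)^2 - 7.159473*cos(y) + 20.016834)/(-0.72*cos(y)^2 + 0.59*cos(y) + 1.41)^3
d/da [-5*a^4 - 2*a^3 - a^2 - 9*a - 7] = -20*a^3 - 6*a^2 - 2*a - 9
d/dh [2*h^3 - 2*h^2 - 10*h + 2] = 6*h^2 - 4*h - 10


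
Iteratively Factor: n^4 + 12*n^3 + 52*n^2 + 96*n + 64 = (n + 4)*(n^3 + 8*n^2 + 20*n + 16) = (n + 4)^2*(n^2 + 4*n + 4) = (n + 2)*(n + 4)^2*(n + 2)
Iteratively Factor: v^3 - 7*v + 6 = (v - 1)*(v^2 + v - 6) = (v - 2)*(v - 1)*(v + 3)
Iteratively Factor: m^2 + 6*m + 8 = (m + 2)*(m + 4)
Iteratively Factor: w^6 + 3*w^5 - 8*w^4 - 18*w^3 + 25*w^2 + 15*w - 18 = (w - 2)*(w^5 + 5*w^4 + 2*w^3 - 14*w^2 - 3*w + 9) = (w - 2)*(w + 3)*(w^4 + 2*w^3 - 4*w^2 - 2*w + 3) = (w - 2)*(w + 1)*(w + 3)*(w^3 + w^2 - 5*w + 3) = (w - 2)*(w - 1)*(w + 1)*(w + 3)*(w^2 + 2*w - 3) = (w - 2)*(w - 1)^2*(w + 1)*(w + 3)*(w + 3)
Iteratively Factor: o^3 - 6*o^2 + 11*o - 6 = (o - 2)*(o^2 - 4*o + 3) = (o - 3)*(o - 2)*(o - 1)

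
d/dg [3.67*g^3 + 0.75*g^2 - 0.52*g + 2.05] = 11.01*g^2 + 1.5*g - 0.52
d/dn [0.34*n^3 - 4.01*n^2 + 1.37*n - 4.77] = 1.02*n^2 - 8.02*n + 1.37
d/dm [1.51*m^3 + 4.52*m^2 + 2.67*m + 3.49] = 4.53*m^2 + 9.04*m + 2.67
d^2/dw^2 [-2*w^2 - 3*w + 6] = -4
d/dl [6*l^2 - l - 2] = 12*l - 1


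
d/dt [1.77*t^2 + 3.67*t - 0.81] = 3.54*t + 3.67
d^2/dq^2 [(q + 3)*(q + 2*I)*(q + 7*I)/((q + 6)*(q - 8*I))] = (q^3*(-264 - 102*I) + q^2*(-5148 - 864*I) + q*(-23112 - 2016*I) - 37776 - 24768*I)/(q^6 + q^5*(18 - 24*I) + q^4*(-84 - 432*I) + q^3*(-3240 - 2080*I) + q^2*(-20736 + 4032*I) + q*(-41472 + 55296*I) + 110592*I)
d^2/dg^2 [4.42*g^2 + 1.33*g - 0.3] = 8.84000000000000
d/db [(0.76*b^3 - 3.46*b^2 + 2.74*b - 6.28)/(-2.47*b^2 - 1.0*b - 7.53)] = (-1.8772*b^4 - 1.52*b^3 - 6.9406*b^2 + 21.0844*b - 26.9122)/(6.1009*b^4 + 4.94*b^3 + 38.1982*b^2 + 15.06*b + 56.7009)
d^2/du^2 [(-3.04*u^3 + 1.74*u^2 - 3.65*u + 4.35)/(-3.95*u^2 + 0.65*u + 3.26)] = (-5.6843418860808e-14*u^5 - 5.6843418860808e-14*u^4 + 185.82431*u^3 - 503.01057*u^2 + 542.865474*u - 168.158398)/(61.629875*u^6 - 30.424875*u^5 - 147.585825*u^4 + 49.945675*u^3 + 121.80501*u^2 - 20.72382*u - 34.645976)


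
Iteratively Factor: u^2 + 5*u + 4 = (u + 4)*(u + 1)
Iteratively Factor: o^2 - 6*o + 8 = (o - 4)*(o - 2)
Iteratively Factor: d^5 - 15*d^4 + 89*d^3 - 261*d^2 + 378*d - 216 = (d - 3)*(d^4 - 12*d^3 + 53*d^2 - 102*d + 72) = (d - 3)*(d - 2)*(d^3 - 10*d^2 + 33*d - 36) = (d - 4)*(d - 3)*(d - 2)*(d^2 - 6*d + 9) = (d - 4)*(d - 3)^2*(d - 2)*(d - 3)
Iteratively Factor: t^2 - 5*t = (t - 5)*(t)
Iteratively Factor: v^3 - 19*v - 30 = (v + 2)*(v^2 - 2*v - 15) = (v - 5)*(v + 2)*(v + 3)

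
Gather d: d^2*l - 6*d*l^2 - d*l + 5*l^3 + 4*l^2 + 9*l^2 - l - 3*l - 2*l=d^2*l + d*(-6*l^2 - l) + 5*l^3 + 13*l^2 - 6*l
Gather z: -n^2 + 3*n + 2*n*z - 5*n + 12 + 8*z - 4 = -n^2 - 2*n + z*(2*n + 8) + 8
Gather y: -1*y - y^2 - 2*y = -y^2 - 3*y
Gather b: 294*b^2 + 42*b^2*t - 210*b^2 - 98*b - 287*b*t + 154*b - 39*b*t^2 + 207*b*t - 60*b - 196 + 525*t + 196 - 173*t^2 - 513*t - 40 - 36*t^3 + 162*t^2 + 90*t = b^2*(42*t + 84) + b*(-39*t^2 - 80*t - 4) - 36*t^3 - 11*t^2 + 102*t - 40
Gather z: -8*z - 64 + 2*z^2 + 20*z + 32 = 2*z^2 + 12*z - 32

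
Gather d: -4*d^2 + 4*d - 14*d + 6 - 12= -4*d^2 - 10*d - 6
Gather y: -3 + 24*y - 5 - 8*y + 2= 16*y - 6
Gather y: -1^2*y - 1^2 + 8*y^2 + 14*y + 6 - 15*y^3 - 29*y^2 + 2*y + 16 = -15*y^3 - 21*y^2 + 15*y + 21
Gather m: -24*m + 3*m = -21*m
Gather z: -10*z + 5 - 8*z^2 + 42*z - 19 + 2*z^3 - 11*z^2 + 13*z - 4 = 2*z^3 - 19*z^2 + 45*z - 18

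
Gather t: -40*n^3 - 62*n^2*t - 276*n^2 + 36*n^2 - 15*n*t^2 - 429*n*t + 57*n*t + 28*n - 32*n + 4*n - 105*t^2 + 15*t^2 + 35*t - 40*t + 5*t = -40*n^3 - 240*n^2 + t^2*(-15*n - 90) + t*(-62*n^2 - 372*n)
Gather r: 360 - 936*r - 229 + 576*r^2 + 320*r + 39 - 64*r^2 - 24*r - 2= 512*r^2 - 640*r + 168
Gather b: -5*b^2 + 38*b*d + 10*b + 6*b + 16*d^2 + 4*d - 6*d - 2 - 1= -5*b^2 + b*(38*d + 16) + 16*d^2 - 2*d - 3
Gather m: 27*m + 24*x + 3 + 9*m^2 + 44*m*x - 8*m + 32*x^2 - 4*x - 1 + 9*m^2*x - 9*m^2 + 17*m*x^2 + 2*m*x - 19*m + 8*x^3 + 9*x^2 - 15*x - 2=9*m^2*x + m*(17*x^2 + 46*x) + 8*x^3 + 41*x^2 + 5*x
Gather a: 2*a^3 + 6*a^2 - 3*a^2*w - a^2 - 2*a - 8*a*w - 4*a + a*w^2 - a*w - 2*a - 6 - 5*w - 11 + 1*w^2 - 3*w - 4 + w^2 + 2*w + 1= 2*a^3 + a^2*(5 - 3*w) + a*(w^2 - 9*w - 8) + 2*w^2 - 6*w - 20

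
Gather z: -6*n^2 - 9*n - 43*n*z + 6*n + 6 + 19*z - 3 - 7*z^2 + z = -6*n^2 - 3*n - 7*z^2 + z*(20 - 43*n) + 3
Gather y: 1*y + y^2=y^2 + y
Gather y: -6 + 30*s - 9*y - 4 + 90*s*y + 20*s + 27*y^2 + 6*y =50*s + 27*y^2 + y*(90*s - 3) - 10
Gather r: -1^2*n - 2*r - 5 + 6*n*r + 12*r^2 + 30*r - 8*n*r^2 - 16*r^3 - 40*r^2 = -n - 16*r^3 + r^2*(-8*n - 28) + r*(6*n + 28) - 5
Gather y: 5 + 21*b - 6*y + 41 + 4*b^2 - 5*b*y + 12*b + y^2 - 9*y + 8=4*b^2 + 33*b + y^2 + y*(-5*b - 15) + 54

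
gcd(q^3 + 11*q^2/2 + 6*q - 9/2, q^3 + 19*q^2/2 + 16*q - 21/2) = q^2 + 5*q/2 - 3/2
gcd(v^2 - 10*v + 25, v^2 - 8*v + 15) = v - 5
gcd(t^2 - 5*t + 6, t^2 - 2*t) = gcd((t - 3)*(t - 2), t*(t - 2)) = t - 2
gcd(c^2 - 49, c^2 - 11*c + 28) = c - 7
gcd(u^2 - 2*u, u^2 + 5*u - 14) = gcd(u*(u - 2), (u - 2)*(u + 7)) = u - 2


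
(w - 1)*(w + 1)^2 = w^3 + w^2 - w - 1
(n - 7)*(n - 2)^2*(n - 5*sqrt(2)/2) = n^4 - 11*n^3 - 5*sqrt(2)*n^3/2 + 32*n^2 + 55*sqrt(2)*n^2/2 - 80*sqrt(2)*n - 28*n + 70*sqrt(2)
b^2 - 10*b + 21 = (b - 7)*(b - 3)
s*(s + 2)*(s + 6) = s^3 + 8*s^2 + 12*s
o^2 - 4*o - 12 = (o - 6)*(o + 2)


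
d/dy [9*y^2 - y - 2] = 18*y - 1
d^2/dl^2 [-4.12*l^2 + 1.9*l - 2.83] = -8.24000000000000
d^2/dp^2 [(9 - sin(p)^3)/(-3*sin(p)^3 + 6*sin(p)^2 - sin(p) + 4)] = (-18*sin(p)^8 - 24*sin(p)^7 + 675*sin(p)^6 - 1852*sin(p)^5 + 566*sin(p)^4 + 3212*sin(p)^3 - 2985*sin(p)^2 - 192*sin(p) + 414)/(3*sin(p)^3 - 6*sin(p)^2 + sin(p) - 4)^3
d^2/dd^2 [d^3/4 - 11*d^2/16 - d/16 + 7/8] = 3*d/2 - 11/8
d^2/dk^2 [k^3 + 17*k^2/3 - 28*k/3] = 6*k + 34/3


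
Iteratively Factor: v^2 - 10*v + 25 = (v - 5)*(v - 5)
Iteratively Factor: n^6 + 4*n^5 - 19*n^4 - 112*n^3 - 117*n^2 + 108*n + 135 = (n + 1)*(n^5 + 3*n^4 - 22*n^3 - 90*n^2 - 27*n + 135) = (n + 1)*(n + 3)*(n^4 - 22*n^2 - 24*n + 45) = (n - 1)*(n + 1)*(n + 3)*(n^3 + n^2 - 21*n - 45) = (n - 5)*(n - 1)*(n + 1)*(n + 3)*(n^2 + 6*n + 9) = (n - 5)*(n - 1)*(n + 1)*(n + 3)^2*(n + 3)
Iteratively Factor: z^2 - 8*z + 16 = (z - 4)*(z - 4)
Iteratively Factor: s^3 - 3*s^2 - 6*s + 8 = (s + 2)*(s^2 - 5*s + 4) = (s - 4)*(s + 2)*(s - 1)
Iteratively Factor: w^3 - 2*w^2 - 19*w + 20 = (w - 1)*(w^2 - w - 20) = (w - 1)*(w + 4)*(w - 5)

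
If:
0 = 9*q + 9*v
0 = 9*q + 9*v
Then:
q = -v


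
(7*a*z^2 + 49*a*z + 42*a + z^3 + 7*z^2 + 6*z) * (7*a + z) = 49*a^2*z^2 + 343*a^2*z + 294*a^2 + 14*a*z^3 + 98*a*z^2 + 84*a*z + z^4 + 7*z^3 + 6*z^2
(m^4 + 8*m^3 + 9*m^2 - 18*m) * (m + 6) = m^5 + 14*m^4 + 57*m^3 + 36*m^2 - 108*m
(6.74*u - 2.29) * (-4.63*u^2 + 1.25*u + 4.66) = -31.2062*u^3 + 19.0277*u^2 + 28.5459*u - 10.6714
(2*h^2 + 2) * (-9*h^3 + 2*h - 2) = -18*h^5 - 14*h^3 - 4*h^2 + 4*h - 4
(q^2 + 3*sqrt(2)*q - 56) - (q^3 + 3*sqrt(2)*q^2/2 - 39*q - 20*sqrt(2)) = -q^3 - 3*sqrt(2)*q^2/2 + q^2 + 3*sqrt(2)*q + 39*q - 56 + 20*sqrt(2)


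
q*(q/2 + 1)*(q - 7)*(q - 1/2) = q^4/2 - 11*q^3/4 - 23*q^2/4 + 7*q/2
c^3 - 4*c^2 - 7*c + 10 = (c - 5)*(c - 1)*(c + 2)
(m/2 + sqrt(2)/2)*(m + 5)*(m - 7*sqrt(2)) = m^3/2 - 3*sqrt(2)*m^2 + 5*m^2/2 - 15*sqrt(2)*m - 7*m - 35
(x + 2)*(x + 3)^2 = x^3 + 8*x^2 + 21*x + 18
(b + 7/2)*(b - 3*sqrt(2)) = b^2 - 3*sqrt(2)*b + 7*b/2 - 21*sqrt(2)/2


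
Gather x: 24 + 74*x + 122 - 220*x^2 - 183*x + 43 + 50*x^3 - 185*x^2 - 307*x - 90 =50*x^3 - 405*x^2 - 416*x + 99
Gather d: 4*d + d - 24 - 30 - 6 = 5*d - 60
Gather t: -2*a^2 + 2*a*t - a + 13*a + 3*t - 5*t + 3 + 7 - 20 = -2*a^2 + 12*a + t*(2*a - 2) - 10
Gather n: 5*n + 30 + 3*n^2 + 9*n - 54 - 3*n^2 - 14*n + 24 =0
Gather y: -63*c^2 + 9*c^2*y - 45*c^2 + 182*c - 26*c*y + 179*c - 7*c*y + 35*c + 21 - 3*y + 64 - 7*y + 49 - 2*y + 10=-108*c^2 + 396*c + y*(9*c^2 - 33*c - 12) + 144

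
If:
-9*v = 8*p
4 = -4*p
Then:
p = -1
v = 8/9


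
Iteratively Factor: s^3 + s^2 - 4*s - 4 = (s + 1)*(s^2 - 4) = (s - 2)*(s + 1)*(s + 2)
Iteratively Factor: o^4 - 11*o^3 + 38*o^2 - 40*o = (o - 4)*(o^3 - 7*o^2 + 10*o) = o*(o - 4)*(o^2 - 7*o + 10) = o*(o - 5)*(o - 4)*(o - 2)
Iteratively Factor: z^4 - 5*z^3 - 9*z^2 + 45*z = (z + 3)*(z^3 - 8*z^2 + 15*z) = z*(z + 3)*(z^2 - 8*z + 15) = z*(z - 3)*(z + 3)*(z - 5)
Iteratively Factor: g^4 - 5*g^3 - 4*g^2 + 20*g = (g - 5)*(g^3 - 4*g) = (g - 5)*(g + 2)*(g^2 - 2*g) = (g - 5)*(g - 2)*(g + 2)*(g)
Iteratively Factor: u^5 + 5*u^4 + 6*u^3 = (u)*(u^4 + 5*u^3 + 6*u^2) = u*(u + 2)*(u^3 + 3*u^2) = u^2*(u + 2)*(u^2 + 3*u) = u^3*(u + 2)*(u + 3)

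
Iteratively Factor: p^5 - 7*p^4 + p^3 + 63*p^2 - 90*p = (p + 3)*(p^4 - 10*p^3 + 31*p^2 - 30*p) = p*(p + 3)*(p^3 - 10*p^2 + 31*p - 30) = p*(p - 5)*(p + 3)*(p^2 - 5*p + 6) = p*(p - 5)*(p - 2)*(p + 3)*(p - 3)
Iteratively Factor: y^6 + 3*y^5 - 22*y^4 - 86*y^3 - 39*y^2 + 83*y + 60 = (y + 3)*(y^5 - 22*y^3 - 20*y^2 + 21*y + 20) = (y - 5)*(y + 3)*(y^4 + 5*y^3 + 3*y^2 - 5*y - 4) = (y - 5)*(y + 1)*(y + 3)*(y^3 + 4*y^2 - y - 4) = (y - 5)*(y + 1)^2*(y + 3)*(y^2 + 3*y - 4) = (y - 5)*(y - 1)*(y + 1)^2*(y + 3)*(y + 4)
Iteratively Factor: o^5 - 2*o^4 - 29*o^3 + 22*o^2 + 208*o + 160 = (o - 5)*(o^4 + 3*o^3 - 14*o^2 - 48*o - 32) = (o - 5)*(o + 2)*(o^3 + o^2 - 16*o - 16) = (o - 5)*(o + 2)*(o + 4)*(o^2 - 3*o - 4) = (o - 5)*(o - 4)*(o + 2)*(o + 4)*(o + 1)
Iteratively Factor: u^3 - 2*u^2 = (u)*(u^2 - 2*u) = u*(u - 2)*(u)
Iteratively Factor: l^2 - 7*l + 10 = (l - 5)*(l - 2)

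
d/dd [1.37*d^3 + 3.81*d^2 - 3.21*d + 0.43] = 4.11*d^2 + 7.62*d - 3.21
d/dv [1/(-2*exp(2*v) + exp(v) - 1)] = (4*exp(v) - 1)*exp(v)/(2*exp(2*v) - exp(v) + 1)^2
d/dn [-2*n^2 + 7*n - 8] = 7 - 4*n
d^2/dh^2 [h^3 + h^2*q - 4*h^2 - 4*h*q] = 6*h + 2*q - 8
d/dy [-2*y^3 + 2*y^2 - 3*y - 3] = -6*y^2 + 4*y - 3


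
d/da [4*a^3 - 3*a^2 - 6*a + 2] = 12*a^2 - 6*a - 6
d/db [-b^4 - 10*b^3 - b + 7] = -4*b^3 - 30*b^2 - 1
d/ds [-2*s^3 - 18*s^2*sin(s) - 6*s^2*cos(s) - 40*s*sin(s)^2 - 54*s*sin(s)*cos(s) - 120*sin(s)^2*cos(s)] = 6*s^2*sin(s) - 18*s^2*cos(s) - 6*s^2 - 36*s*sin(s) - 40*s*sin(2*s) - 12*s*cos(s) - 54*s*cos(2*s) + 30*sin(s) - 27*sin(2*s) - 90*sin(3*s) + 20*cos(2*s) - 20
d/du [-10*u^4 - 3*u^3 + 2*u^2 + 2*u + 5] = -40*u^3 - 9*u^2 + 4*u + 2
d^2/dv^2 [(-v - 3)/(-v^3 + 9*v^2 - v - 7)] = 2*((v + 3)*(3*v^2 - 18*v + 1)^2 + (-3*v^2 + 18*v - 3*(v - 3)*(v + 3) - 1)*(v^3 - 9*v^2 + v + 7))/(v^3 - 9*v^2 + v + 7)^3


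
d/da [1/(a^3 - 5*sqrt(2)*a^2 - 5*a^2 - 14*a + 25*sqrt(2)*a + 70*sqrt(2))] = (-3*a^2 + 10*a + 10*sqrt(2)*a - 25*sqrt(2) + 14)/(a^3 - 5*sqrt(2)*a^2 - 5*a^2 - 14*a + 25*sqrt(2)*a + 70*sqrt(2))^2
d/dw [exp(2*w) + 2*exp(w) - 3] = 2*(exp(w) + 1)*exp(w)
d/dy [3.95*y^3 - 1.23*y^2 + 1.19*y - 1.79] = 11.85*y^2 - 2.46*y + 1.19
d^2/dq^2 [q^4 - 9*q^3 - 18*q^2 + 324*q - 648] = 12*q^2 - 54*q - 36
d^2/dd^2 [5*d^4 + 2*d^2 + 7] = 60*d^2 + 4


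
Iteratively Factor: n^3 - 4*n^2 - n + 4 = (n - 4)*(n^2 - 1) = (n - 4)*(n - 1)*(n + 1)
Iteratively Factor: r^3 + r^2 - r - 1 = (r - 1)*(r^2 + 2*r + 1) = (r - 1)*(r + 1)*(r + 1)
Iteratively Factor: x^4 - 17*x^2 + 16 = (x + 4)*(x^3 - 4*x^2 - x + 4) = (x + 1)*(x + 4)*(x^2 - 5*x + 4) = (x - 4)*(x + 1)*(x + 4)*(x - 1)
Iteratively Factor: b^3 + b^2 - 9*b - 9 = (b - 3)*(b^2 + 4*b + 3) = (b - 3)*(b + 3)*(b + 1)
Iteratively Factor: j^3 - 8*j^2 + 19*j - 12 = (j - 4)*(j^2 - 4*j + 3) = (j - 4)*(j - 3)*(j - 1)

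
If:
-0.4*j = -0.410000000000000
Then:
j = 1.02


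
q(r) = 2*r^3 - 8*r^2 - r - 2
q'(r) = 6*r^2 - 16*r - 1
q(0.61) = -5.13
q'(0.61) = -8.53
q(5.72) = 104.83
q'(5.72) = 103.79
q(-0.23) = -2.22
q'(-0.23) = 3.00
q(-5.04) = -456.22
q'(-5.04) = 232.05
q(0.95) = -8.46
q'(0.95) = -10.78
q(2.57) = -23.46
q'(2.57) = -2.49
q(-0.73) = -6.31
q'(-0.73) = 13.88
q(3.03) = -22.84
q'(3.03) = 5.61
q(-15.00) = -8537.00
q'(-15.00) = 1589.00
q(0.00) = -2.00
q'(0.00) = -1.00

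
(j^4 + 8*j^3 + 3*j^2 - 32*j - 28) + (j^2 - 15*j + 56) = j^4 + 8*j^3 + 4*j^2 - 47*j + 28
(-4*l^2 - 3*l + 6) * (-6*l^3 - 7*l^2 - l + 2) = 24*l^5 + 46*l^4 - 11*l^3 - 47*l^2 - 12*l + 12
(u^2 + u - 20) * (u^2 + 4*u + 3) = u^4 + 5*u^3 - 13*u^2 - 77*u - 60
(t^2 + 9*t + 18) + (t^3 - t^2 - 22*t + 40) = t^3 - 13*t + 58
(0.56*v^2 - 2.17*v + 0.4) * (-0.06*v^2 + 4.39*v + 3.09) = -0.0336*v^4 + 2.5886*v^3 - 7.8199*v^2 - 4.9493*v + 1.236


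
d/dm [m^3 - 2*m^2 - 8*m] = 3*m^2 - 4*m - 8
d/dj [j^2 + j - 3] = 2*j + 1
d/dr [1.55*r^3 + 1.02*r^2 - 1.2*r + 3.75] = 4.65*r^2 + 2.04*r - 1.2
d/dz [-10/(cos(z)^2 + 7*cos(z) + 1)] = -10*(2*cos(z) + 7)*sin(z)/(cos(z)^2 + 7*cos(z) + 1)^2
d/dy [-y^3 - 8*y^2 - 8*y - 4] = -3*y^2 - 16*y - 8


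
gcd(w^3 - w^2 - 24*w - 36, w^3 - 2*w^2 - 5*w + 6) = w + 2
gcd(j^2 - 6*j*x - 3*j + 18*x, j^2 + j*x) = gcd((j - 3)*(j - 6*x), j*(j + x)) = 1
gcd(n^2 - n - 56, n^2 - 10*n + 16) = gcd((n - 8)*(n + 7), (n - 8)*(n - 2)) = n - 8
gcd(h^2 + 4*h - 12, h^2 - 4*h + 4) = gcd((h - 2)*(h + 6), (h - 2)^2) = h - 2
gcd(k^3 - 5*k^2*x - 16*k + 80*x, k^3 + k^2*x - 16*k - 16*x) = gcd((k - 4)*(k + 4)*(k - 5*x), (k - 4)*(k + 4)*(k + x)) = k^2 - 16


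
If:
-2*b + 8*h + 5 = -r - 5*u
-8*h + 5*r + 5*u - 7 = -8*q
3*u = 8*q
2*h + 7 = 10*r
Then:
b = 503*u/70 + 4/5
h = 8*u/7 - 1/2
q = 3*u/8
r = 8*u/35 + 3/5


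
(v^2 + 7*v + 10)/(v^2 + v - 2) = (v + 5)/(v - 1)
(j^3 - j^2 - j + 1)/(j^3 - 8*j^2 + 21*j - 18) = (j^3 - j^2 - j + 1)/(j^3 - 8*j^2 + 21*j - 18)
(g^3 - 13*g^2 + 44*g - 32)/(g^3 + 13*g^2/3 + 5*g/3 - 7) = 3*(g^2 - 12*g + 32)/(3*g^2 + 16*g + 21)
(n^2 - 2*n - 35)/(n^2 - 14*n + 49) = (n + 5)/(n - 7)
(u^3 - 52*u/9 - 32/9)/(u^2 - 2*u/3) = (9*u^3 - 52*u - 32)/(3*u*(3*u - 2))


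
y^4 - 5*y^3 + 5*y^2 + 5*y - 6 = (y - 3)*(y - 2)*(y - 1)*(y + 1)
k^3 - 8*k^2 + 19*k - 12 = (k - 4)*(k - 3)*(k - 1)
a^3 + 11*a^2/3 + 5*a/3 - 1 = (a - 1/3)*(a + 1)*(a + 3)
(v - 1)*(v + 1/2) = v^2 - v/2 - 1/2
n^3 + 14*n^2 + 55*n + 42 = (n + 1)*(n + 6)*(n + 7)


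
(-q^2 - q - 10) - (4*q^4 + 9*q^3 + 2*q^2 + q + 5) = -4*q^4 - 9*q^3 - 3*q^2 - 2*q - 15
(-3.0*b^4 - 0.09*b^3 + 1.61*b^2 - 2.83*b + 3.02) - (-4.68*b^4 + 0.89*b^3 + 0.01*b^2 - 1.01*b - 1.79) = 1.68*b^4 - 0.98*b^3 + 1.6*b^2 - 1.82*b + 4.81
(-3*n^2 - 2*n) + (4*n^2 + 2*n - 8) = n^2 - 8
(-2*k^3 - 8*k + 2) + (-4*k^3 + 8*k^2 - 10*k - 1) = -6*k^3 + 8*k^2 - 18*k + 1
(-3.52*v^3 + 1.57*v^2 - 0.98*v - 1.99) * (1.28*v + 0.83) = -4.5056*v^4 - 0.911999999999999*v^3 + 0.0487*v^2 - 3.3606*v - 1.6517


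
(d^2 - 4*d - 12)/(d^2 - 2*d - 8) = (d - 6)/(d - 4)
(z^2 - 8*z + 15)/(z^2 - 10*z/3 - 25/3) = 3*(z - 3)/(3*z + 5)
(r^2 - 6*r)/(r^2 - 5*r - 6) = r/(r + 1)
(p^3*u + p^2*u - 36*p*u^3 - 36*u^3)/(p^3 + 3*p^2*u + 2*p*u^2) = u*(p^3 + p^2 - 36*p*u^2 - 36*u^2)/(p*(p^2 + 3*p*u + 2*u^2))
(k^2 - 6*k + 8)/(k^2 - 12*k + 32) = (k - 2)/(k - 8)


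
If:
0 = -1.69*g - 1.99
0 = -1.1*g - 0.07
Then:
No Solution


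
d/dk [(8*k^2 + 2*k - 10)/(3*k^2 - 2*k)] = 2*(-11*k^2 + 30*k - 10)/(k^2*(9*k^2 - 12*k + 4))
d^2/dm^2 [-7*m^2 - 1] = -14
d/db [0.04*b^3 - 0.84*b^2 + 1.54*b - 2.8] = 0.12*b^2 - 1.68*b + 1.54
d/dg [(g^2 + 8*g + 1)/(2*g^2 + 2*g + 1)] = 2*(-7*g^2 - g + 3)/(4*g^4 + 8*g^3 + 8*g^2 + 4*g + 1)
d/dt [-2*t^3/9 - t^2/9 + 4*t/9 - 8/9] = -2*t^2/3 - 2*t/9 + 4/9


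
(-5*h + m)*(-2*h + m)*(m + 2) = 10*h^2*m + 20*h^2 - 7*h*m^2 - 14*h*m + m^3 + 2*m^2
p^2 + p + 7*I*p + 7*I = (p + 1)*(p + 7*I)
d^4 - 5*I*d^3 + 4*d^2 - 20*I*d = d*(d - 5*I)*(d - 2*I)*(d + 2*I)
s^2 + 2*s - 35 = (s - 5)*(s + 7)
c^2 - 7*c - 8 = (c - 8)*(c + 1)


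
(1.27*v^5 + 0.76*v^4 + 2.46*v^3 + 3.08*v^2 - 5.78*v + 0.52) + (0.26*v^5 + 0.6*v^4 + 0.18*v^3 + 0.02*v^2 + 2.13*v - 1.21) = 1.53*v^5 + 1.36*v^4 + 2.64*v^3 + 3.1*v^2 - 3.65*v - 0.69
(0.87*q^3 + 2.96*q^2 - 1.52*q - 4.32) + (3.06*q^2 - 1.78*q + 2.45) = 0.87*q^3 + 6.02*q^2 - 3.3*q - 1.87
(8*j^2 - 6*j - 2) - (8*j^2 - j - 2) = -5*j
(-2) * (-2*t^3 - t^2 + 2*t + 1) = 4*t^3 + 2*t^2 - 4*t - 2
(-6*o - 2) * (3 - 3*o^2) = 18*o^3 + 6*o^2 - 18*o - 6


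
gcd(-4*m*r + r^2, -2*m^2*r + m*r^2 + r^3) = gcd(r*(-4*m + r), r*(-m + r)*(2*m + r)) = r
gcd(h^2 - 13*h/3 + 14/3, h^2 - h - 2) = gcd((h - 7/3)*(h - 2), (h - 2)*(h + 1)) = h - 2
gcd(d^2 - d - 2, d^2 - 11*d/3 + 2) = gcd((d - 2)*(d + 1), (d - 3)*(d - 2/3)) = 1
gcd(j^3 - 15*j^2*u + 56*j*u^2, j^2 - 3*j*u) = j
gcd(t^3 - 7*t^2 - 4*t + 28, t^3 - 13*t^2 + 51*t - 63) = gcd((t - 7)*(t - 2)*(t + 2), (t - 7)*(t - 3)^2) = t - 7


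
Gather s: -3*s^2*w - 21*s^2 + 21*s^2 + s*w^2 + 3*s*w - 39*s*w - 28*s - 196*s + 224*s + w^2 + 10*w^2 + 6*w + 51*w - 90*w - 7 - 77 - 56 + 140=-3*s^2*w + s*(w^2 - 36*w) + 11*w^2 - 33*w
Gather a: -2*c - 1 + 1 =-2*c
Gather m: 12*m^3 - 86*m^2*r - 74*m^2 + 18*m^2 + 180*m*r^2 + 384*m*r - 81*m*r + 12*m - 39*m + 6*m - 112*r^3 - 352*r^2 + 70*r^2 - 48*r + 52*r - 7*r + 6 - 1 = 12*m^3 + m^2*(-86*r - 56) + m*(180*r^2 + 303*r - 21) - 112*r^3 - 282*r^2 - 3*r + 5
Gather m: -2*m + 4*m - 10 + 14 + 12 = 2*m + 16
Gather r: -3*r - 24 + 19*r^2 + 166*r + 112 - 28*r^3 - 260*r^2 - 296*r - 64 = -28*r^3 - 241*r^2 - 133*r + 24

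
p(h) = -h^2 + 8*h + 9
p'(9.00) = -10.00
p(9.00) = 0.00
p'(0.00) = 8.00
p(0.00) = 9.00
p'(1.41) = 5.18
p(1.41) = 18.29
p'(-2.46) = 12.92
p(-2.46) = -16.73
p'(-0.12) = 8.24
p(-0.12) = 8.03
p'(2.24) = 3.52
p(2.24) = 21.90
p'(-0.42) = 8.84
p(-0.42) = 5.46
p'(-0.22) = 8.44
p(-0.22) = 7.19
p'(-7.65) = 23.30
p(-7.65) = -110.72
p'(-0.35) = 8.70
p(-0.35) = 6.08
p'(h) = 8 - 2*h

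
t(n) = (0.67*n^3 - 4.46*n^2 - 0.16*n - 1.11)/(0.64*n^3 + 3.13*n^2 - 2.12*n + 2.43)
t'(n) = (-1.92*n^2 - 6.26*n + 2.12)*(0.67*n^3 - 4.46*n^2 - 0.16*n - 1.11)/(0.64*n^3 + 3.13*n^2 - 2.12*n + 2.43)^2 + (2.01*n^2 - 8.92*n - 0.16)/(0.64*n^3 + 3.13*n^2 - 2.12*n + 2.43)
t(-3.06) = -3.10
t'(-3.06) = 1.80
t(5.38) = -0.15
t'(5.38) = 0.13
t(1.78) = -0.96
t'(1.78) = 0.40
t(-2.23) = -1.94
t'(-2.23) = 1.09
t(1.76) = -0.97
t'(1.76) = 0.40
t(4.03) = -0.35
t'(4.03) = 0.18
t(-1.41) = -1.18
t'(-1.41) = 0.81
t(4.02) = -0.35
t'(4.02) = 0.18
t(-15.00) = 2.30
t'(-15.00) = 0.13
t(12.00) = 0.33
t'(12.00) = 0.04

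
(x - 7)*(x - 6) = x^2 - 13*x + 42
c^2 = c^2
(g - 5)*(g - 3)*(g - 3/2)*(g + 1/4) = g^4 - 37*g^3/4 + 197*g^2/8 - 63*g/4 - 45/8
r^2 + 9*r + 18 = (r + 3)*(r + 6)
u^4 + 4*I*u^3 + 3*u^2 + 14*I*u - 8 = (u - 2*I)*(u + I)^2*(u + 4*I)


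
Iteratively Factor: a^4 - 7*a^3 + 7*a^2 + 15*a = (a - 3)*(a^3 - 4*a^2 - 5*a) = a*(a - 3)*(a^2 - 4*a - 5) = a*(a - 3)*(a + 1)*(a - 5)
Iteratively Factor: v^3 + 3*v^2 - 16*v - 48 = (v + 3)*(v^2 - 16) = (v + 3)*(v + 4)*(v - 4)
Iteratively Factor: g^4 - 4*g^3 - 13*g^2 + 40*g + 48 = (g - 4)*(g^3 - 13*g - 12) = (g - 4)^2*(g^2 + 4*g + 3) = (g - 4)^2*(g + 1)*(g + 3)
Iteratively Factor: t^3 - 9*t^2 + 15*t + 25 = (t + 1)*(t^2 - 10*t + 25) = (t - 5)*(t + 1)*(t - 5)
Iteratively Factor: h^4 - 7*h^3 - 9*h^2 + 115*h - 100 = (h + 4)*(h^3 - 11*h^2 + 35*h - 25) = (h - 1)*(h + 4)*(h^2 - 10*h + 25) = (h - 5)*(h - 1)*(h + 4)*(h - 5)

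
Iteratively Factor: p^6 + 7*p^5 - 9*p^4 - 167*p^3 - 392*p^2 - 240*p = (p - 5)*(p^5 + 12*p^4 + 51*p^3 + 88*p^2 + 48*p) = (p - 5)*(p + 3)*(p^4 + 9*p^3 + 24*p^2 + 16*p) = (p - 5)*(p + 3)*(p + 4)*(p^3 + 5*p^2 + 4*p) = (p - 5)*(p + 1)*(p + 3)*(p + 4)*(p^2 + 4*p) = (p - 5)*(p + 1)*(p + 3)*(p + 4)^2*(p)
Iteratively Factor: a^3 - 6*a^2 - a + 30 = (a - 3)*(a^2 - 3*a - 10) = (a - 3)*(a + 2)*(a - 5)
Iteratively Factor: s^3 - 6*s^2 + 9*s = (s - 3)*(s^2 - 3*s) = (s - 3)^2*(s)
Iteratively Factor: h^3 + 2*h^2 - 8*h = (h - 2)*(h^2 + 4*h) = h*(h - 2)*(h + 4)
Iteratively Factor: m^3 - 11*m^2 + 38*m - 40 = (m - 4)*(m^2 - 7*m + 10) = (m - 5)*(m - 4)*(m - 2)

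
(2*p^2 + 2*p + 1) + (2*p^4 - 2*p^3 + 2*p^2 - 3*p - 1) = 2*p^4 - 2*p^3 + 4*p^2 - p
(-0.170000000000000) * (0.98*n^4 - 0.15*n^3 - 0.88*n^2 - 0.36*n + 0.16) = -0.1666*n^4 + 0.0255*n^3 + 0.1496*n^2 + 0.0612*n - 0.0272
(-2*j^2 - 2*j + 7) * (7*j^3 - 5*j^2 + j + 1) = -14*j^5 - 4*j^4 + 57*j^3 - 39*j^2 + 5*j + 7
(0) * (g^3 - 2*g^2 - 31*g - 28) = 0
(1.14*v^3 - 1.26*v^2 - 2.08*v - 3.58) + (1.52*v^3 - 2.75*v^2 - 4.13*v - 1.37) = 2.66*v^3 - 4.01*v^2 - 6.21*v - 4.95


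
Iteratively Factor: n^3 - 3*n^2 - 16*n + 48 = (n - 3)*(n^2 - 16) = (n - 4)*(n - 3)*(n + 4)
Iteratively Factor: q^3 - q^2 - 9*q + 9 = (q + 3)*(q^2 - 4*q + 3) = (q - 1)*(q + 3)*(q - 3)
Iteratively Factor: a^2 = (a)*(a)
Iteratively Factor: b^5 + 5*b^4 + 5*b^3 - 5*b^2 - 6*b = (b - 1)*(b^4 + 6*b^3 + 11*b^2 + 6*b) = (b - 1)*(b + 2)*(b^3 + 4*b^2 + 3*b) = b*(b - 1)*(b + 2)*(b^2 + 4*b + 3) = b*(b - 1)*(b + 2)*(b + 3)*(b + 1)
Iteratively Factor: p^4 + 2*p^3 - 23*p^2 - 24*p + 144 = (p - 3)*(p^3 + 5*p^2 - 8*p - 48) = (p - 3)*(p + 4)*(p^2 + p - 12) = (p - 3)*(p + 4)^2*(p - 3)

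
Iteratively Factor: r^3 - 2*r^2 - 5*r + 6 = (r + 2)*(r^2 - 4*r + 3) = (r - 3)*(r + 2)*(r - 1)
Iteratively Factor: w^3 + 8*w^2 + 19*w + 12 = (w + 3)*(w^2 + 5*w + 4) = (w + 3)*(w + 4)*(w + 1)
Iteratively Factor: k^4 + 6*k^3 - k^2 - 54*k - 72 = (k + 2)*(k^3 + 4*k^2 - 9*k - 36) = (k + 2)*(k + 4)*(k^2 - 9) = (k - 3)*(k + 2)*(k + 4)*(k + 3)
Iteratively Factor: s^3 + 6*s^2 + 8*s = (s + 4)*(s^2 + 2*s) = s*(s + 4)*(s + 2)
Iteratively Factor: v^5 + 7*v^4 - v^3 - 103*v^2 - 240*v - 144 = (v + 3)*(v^4 + 4*v^3 - 13*v^2 - 64*v - 48) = (v + 3)*(v + 4)*(v^3 - 13*v - 12) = (v + 3)^2*(v + 4)*(v^2 - 3*v - 4) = (v + 1)*(v + 3)^2*(v + 4)*(v - 4)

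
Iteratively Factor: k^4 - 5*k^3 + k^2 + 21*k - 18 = (k - 3)*(k^3 - 2*k^2 - 5*k + 6) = (k - 3)^2*(k^2 + k - 2) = (k - 3)^2*(k + 2)*(k - 1)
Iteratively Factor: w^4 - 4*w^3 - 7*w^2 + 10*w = (w - 5)*(w^3 + w^2 - 2*w) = w*(w - 5)*(w^2 + w - 2) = w*(w - 5)*(w + 2)*(w - 1)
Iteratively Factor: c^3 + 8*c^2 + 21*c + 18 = (c + 2)*(c^2 + 6*c + 9) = (c + 2)*(c + 3)*(c + 3)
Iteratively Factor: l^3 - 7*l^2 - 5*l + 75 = (l - 5)*(l^2 - 2*l - 15) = (l - 5)^2*(l + 3)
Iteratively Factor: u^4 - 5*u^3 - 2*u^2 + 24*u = (u + 2)*(u^3 - 7*u^2 + 12*u) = (u - 4)*(u + 2)*(u^2 - 3*u) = u*(u - 4)*(u + 2)*(u - 3)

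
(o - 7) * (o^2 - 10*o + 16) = o^3 - 17*o^2 + 86*o - 112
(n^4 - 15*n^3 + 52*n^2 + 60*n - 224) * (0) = 0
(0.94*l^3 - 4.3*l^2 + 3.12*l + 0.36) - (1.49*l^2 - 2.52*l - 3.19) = 0.94*l^3 - 5.79*l^2 + 5.64*l + 3.55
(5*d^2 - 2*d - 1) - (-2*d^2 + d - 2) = 7*d^2 - 3*d + 1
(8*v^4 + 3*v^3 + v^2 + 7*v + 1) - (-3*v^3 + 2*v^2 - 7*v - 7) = 8*v^4 + 6*v^3 - v^2 + 14*v + 8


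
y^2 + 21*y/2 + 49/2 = (y + 7/2)*(y + 7)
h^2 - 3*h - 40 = (h - 8)*(h + 5)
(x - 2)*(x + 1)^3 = x^4 + x^3 - 3*x^2 - 5*x - 2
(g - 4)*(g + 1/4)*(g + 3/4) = g^3 - 3*g^2 - 61*g/16 - 3/4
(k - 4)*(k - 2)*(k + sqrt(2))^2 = k^4 - 6*k^3 + 2*sqrt(2)*k^3 - 12*sqrt(2)*k^2 + 10*k^2 - 12*k + 16*sqrt(2)*k + 16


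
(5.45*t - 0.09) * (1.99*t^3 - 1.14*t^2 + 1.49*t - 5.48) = 10.8455*t^4 - 6.3921*t^3 + 8.2231*t^2 - 30.0001*t + 0.4932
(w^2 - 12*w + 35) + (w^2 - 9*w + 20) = 2*w^2 - 21*w + 55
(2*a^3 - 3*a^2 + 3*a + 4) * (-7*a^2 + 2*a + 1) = -14*a^5 + 25*a^4 - 25*a^3 - 25*a^2 + 11*a + 4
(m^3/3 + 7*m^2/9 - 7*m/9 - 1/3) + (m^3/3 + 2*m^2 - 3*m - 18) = 2*m^3/3 + 25*m^2/9 - 34*m/9 - 55/3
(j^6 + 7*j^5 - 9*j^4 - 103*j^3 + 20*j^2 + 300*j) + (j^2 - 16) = j^6 + 7*j^5 - 9*j^4 - 103*j^3 + 21*j^2 + 300*j - 16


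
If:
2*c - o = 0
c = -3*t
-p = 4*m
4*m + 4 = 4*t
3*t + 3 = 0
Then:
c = 3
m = -2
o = 6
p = 8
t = -1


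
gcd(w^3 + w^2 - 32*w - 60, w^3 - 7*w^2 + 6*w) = w - 6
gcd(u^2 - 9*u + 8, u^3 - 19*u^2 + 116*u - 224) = u - 8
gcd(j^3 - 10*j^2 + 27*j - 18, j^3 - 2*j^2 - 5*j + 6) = j^2 - 4*j + 3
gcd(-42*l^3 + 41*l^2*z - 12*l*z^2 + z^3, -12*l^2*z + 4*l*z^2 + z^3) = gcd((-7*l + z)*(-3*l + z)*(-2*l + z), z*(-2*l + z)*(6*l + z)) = -2*l + z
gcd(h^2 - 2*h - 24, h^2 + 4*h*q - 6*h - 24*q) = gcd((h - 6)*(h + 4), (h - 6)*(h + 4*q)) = h - 6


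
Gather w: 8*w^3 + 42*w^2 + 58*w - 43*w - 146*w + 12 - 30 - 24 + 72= 8*w^3 + 42*w^2 - 131*w + 30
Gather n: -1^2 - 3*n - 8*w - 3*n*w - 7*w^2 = n*(-3*w - 3) - 7*w^2 - 8*w - 1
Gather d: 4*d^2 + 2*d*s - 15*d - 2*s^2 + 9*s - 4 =4*d^2 + d*(2*s - 15) - 2*s^2 + 9*s - 4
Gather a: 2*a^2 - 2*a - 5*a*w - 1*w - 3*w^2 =2*a^2 + a*(-5*w - 2) - 3*w^2 - w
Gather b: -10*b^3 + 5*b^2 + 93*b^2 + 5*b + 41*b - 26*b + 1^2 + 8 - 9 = -10*b^3 + 98*b^2 + 20*b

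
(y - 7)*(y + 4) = y^2 - 3*y - 28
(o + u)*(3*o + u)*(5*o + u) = 15*o^3 + 23*o^2*u + 9*o*u^2 + u^3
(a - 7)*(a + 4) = a^2 - 3*a - 28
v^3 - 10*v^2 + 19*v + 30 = (v - 6)*(v - 5)*(v + 1)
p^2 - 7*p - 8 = (p - 8)*(p + 1)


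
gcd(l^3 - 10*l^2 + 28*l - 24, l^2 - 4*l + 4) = l^2 - 4*l + 4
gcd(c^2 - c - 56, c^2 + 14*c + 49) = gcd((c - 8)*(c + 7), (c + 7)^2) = c + 7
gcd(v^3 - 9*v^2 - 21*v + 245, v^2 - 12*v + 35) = v - 7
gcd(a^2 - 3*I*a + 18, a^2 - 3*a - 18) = 1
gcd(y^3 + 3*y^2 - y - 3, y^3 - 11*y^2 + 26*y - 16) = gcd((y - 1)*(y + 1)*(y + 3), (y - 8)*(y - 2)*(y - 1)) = y - 1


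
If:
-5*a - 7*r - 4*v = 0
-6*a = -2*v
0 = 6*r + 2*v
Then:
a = 0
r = 0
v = 0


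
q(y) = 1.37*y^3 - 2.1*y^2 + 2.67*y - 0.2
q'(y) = 4.11*y^2 - 4.2*y + 2.67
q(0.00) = -0.20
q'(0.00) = 2.67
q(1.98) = 7.49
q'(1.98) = 10.47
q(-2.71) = -50.12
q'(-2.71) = 44.24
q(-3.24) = -77.49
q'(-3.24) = 59.42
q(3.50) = 42.16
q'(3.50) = 38.32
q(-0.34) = -1.40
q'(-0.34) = 4.57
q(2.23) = 10.50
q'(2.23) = 13.74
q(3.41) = 38.81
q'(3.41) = 36.14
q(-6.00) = -387.74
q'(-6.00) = 175.83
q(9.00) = 852.46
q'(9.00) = 297.78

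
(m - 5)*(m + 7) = m^2 + 2*m - 35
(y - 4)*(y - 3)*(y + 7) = y^3 - 37*y + 84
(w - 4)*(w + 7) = w^2 + 3*w - 28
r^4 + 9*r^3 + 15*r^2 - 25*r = r*(r - 1)*(r + 5)^2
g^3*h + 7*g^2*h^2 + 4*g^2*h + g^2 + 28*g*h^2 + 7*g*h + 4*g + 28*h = (g + 4)*(g + 7*h)*(g*h + 1)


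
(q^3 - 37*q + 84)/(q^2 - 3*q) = q + 3 - 28/q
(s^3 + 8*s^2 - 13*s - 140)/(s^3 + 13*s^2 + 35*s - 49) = (s^2 + s - 20)/(s^2 + 6*s - 7)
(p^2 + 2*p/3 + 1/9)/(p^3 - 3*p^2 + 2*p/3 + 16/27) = 3*(3*p + 1)/(9*p^2 - 30*p + 16)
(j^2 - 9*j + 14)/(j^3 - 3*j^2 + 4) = (j - 7)/(j^2 - j - 2)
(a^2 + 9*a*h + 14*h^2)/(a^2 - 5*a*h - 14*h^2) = (a + 7*h)/(a - 7*h)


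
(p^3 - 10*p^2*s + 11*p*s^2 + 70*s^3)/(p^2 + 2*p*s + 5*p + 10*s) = (p^2 - 12*p*s + 35*s^2)/(p + 5)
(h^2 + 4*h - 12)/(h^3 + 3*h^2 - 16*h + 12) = 1/(h - 1)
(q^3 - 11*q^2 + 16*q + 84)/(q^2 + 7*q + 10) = (q^2 - 13*q + 42)/(q + 5)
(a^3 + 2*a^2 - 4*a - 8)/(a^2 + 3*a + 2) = (a^2 - 4)/(a + 1)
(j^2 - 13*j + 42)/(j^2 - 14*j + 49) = (j - 6)/(j - 7)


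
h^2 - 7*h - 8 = (h - 8)*(h + 1)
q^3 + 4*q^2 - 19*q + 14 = (q - 2)*(q - 1)*(q + 7)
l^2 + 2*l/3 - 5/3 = (l - 1)*(l + 5/3)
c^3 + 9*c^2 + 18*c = c*(c + 3)*(c + 6)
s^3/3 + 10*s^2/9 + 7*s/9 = s*(s/3 + 1/3)*(s + 7/3)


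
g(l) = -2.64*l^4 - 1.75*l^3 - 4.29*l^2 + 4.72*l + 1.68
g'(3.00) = -353.39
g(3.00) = -283.86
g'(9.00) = -8195.99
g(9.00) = -18900.12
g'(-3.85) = 562.56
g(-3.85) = -560.24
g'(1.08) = -23.97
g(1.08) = -4.02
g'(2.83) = -300.95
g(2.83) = -228.32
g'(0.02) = 4.55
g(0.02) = 1.77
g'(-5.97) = 2115.74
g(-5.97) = -3160.56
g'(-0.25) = 6.70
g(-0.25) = 0.25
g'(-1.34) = 32.20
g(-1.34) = -16.65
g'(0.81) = -11.29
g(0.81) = 0.62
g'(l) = -10.56*l^3 - 5.25*l^2 - 8.58*l + 4.72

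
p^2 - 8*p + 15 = (p - 5)*(p - 3)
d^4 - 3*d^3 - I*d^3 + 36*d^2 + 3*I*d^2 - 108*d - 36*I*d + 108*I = (d - 3)*(d - 6*I)*(d - I)*(d + 6*I)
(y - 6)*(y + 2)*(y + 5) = y^3 + y^2 - 32*y - 60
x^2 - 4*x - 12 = (x - 6)*(x + 2)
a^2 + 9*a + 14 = (a + 2)*(a + 7)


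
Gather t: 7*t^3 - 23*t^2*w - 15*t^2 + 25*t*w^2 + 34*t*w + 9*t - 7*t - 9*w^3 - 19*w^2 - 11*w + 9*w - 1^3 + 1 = 7*t^3 + t^2*(-23*w - 15) + t*(25*w^2 + 34*w + 2) - 9*w^3 - 19*w^2 - 2*w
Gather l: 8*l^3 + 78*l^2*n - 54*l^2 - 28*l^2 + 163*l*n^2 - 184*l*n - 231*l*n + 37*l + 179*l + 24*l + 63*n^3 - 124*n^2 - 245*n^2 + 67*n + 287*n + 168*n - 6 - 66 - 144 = 8*l^3 + l^2*(78*n - 82) + l*(163*n^2 - 415*n + 240) + 63*n^3 - 369*n^2 + 522*n - 216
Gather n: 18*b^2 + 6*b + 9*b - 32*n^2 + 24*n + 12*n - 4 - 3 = 18*b^2 + 15*b - 32*n^2 + 36*n - 7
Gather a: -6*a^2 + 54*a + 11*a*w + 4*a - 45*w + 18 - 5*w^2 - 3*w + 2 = -6*a^2 + a*(11*w + 58) - 5*w^2 - 48*w + 20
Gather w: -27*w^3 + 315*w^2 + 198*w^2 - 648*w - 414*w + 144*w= -27*w^3 + 513*w^2 - 918*w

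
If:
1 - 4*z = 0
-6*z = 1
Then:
No Solution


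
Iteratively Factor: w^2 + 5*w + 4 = (w + 1)*(w + 4)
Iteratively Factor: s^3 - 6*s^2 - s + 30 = (s + 2)*(s^2 - 8*s + 15) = (s - 3)*(s + 2)*(s - 5)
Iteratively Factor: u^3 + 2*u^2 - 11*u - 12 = (u - 3)*(u^2 + 5*u + 4) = (u - 3)*(u + 1)*(u + 4)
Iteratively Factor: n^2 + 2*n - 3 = (n - 1)*(n + 3)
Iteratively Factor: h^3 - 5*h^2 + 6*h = (h)*(h^2 - 5*h + 6) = h*(h - 3)*(h - 2)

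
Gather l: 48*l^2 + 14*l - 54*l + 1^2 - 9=48*l^2 - 40*l - 8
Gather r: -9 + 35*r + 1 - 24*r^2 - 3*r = -24*r^2 + 32*r - 8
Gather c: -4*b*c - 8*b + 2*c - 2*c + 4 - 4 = -4*b*c - 8*b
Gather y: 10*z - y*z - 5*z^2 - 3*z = -y*z - 5*z^2 + 7*z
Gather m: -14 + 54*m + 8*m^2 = 8*m^2 + 54*m - 14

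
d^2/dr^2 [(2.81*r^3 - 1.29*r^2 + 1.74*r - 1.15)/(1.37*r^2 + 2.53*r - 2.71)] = (-7.105427357601e-15*r^5 - 7.105427357601e-15*r^4 + 72.312582*r^3 - 157.284126*r^2 + 138.666024*r - 18.349134)/(2.571353*r^6 + 14.245671*r^5 + 11.048502*r^4 - 40.164509*r^3 - 21.855066*r^2 + 55.741719*r - 19.902511)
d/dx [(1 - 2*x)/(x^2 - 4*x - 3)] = 2*(x^2 - x + 5)/(x^4 - 8*x^3 + 10*x^2 + 24*x + 9)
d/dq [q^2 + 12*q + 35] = 2*q + 12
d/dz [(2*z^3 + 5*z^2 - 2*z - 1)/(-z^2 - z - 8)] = (-2*z^4 - 4*z^3 - 55*z^2 - 82*z + 15)/(z^4 + 2*z^3 + 17*z^2 + 16*z + 64)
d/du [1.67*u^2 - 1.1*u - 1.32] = 3.34*u - 1.1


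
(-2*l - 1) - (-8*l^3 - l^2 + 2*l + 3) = 8*l^3 + l^2 - 4*l - 4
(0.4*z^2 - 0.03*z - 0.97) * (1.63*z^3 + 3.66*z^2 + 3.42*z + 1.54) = 0.652*z^5 + 1.4151*z^4 - 0.3229*z^3 - 3.0368*z^2 - 3.3636*z - 1.4938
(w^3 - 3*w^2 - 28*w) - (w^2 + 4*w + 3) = w^3 - 4*w^2 - 32*w - 3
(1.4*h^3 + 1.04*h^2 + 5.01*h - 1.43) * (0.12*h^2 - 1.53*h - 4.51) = 0.168*h^5 - 2.0172*h^4 - 7.304*h^3 - 12.5273*h^2 - 20.4072*h + 6.4493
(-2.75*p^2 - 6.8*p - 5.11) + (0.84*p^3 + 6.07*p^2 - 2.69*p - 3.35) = 0.84*p^3 + 3.32*p^2 - 9.49*p - 8.46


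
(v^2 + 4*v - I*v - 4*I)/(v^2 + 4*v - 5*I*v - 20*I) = (v - I)/(v - 5*I)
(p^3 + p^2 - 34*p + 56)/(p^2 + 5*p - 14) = p - 4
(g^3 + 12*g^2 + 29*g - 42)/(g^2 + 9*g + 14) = (g^2 + 5*g - 6)/(g + 2)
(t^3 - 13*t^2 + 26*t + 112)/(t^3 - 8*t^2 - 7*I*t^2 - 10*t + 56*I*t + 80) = (t^2 - 5*t - 14)/(t^2 - 7*I*t - 10)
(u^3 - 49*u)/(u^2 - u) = (u^2 - 49)/(u - 1)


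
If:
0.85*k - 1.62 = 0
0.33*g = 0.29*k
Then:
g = 1.67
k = 1.91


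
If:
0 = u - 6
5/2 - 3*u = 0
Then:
No Solution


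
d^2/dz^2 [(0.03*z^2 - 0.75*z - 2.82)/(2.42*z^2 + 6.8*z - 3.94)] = (-9.77196*z^3 - 97.374024*z^2 - 321.34212*z - 353.826456)/(14.172488*z^6 + 119.47056*z^5 + 266.479752*z^4 - 74.58784*z^3 - 433.855464*z^2 + 316.68144*z - 61.162984)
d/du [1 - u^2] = -2*u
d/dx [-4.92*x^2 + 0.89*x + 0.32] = 0.89 - 9.84*x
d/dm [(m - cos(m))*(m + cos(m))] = 2*m + sin(2*m)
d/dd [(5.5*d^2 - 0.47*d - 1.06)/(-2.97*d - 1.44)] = (-16.335*d^2 - 15.84*d - 2.4714)/(8.8209*d^2 + 8.5536*d + 2.0736)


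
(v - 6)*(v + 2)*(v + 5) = v^3 + v^2 - 32*v - 60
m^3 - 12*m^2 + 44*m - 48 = (m - 6)*(m - 4)*(m - 2)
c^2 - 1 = (c - 1)*(c + 1)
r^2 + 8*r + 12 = (r + 2)*(r + 6)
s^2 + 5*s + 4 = (s + 1)*(s + 4)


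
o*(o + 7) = o^2 + 7*o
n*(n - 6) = n^2 - 6*n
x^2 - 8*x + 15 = (x - 5)*(x - 3)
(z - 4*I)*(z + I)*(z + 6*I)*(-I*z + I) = -I*z^4 + 3*z^3 + I*z^3 - 3*z^2 - 22*I*z^2 + 24*z + 22*I*z - 24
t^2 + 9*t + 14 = (t + 2)*(t + 7)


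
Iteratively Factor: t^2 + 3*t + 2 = (t + 2)*(t + 1)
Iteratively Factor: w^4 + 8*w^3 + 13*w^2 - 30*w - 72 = (w + 3)*(w^3 + 5*w^2 - 2*w - 24) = (w + 3)^2*(w^2 + 2*w - 8) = (w - 2)*(w + 3)^2*(w + 4)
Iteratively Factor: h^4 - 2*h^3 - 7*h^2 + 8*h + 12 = (h - 2)*(h^3 - 7*h - 6) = (h - 2)*(h + 2)*(h^2 - 2*h - 3) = (h - 2)*(h + 1)*(h + 2)*(h - 3)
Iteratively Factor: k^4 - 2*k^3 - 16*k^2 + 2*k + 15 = (k - 1)*(k^3 - k^2 - 17*k - 15) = (k - 5)*(k - 1)*(k^2 + 4*k + 3) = (k - 5)*(k - 1)*(k + 3)*(k + 1)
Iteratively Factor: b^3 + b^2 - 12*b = (b + 4)*(b^2 - 3*b) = b*(b + 4)*(b - 3)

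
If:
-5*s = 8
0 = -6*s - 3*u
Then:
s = -8/5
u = 16/5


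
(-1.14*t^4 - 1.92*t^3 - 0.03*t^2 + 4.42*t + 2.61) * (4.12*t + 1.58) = -4.6968*t^5 - 9.7116*t^4 - 3.1572*t^3 + 18.163*t^2 + 17.7368*t + 4.1238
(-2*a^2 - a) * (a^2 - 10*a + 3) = -2*a^4 + 19*a^3 + 4*a^2 - 3*a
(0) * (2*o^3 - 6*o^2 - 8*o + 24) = 0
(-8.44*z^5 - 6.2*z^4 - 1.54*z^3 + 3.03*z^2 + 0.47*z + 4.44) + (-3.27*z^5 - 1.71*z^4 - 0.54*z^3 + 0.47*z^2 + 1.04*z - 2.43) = -11.71*z^5 - 7.91*z^4 - 2.08*z^3 + 3.5*z^2 + 1.51*z + 2.01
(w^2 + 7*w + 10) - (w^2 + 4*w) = 3*w + 10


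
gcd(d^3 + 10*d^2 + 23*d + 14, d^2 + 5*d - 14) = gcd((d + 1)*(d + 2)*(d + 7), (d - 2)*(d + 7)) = d + 7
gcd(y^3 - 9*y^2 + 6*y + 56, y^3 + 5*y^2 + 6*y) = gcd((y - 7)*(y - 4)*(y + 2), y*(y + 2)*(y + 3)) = y + 2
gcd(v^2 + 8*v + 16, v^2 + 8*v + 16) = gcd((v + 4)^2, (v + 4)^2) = v^2 + 8*v + 16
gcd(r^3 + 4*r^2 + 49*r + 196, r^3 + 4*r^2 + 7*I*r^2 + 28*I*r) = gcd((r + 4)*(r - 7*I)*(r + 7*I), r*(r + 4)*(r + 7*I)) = r^2 + r*(4 + 7*I) + 28*I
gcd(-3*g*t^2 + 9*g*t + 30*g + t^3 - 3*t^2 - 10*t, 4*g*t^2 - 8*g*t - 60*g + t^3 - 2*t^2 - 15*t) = t - 5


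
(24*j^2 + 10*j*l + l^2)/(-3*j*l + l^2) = (-24*j^2 - 10*j*l - l^2)/(l*(3*j - l))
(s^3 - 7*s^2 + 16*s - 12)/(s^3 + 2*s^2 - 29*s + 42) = (s - 2)/(s + 7)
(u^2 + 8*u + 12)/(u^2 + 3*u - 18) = (u + 2)/(u - 3)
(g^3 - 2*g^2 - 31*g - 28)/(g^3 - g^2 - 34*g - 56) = (g + 1)/(g + 2)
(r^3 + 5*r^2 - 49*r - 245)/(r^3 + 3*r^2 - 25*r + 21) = (r^2 - 2*r - 35)/(r^2 - 4*r + 3)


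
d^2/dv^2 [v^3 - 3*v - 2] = 6*v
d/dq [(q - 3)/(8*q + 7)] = 31/(8*q + 7)^2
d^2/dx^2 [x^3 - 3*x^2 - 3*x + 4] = 6*x - 6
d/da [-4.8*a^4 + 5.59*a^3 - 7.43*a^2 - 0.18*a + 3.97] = -19.2*a^3 + 16.77*a^2 - 14.86*a - 0.18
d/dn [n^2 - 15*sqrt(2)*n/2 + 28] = 2*n - 15*sqrt(2)/2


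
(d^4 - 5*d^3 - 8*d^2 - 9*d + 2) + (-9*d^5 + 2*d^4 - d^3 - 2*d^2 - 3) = -9*d^5 + 3*d^4 - 6*d^3 - 10*d^2 - 9*d - 1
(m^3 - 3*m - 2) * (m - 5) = m^4 - 5*m^3 - 3*m^2 + 13*m + 10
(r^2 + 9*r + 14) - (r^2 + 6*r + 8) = 3*r + 6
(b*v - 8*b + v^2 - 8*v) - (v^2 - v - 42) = b*v - 8*b - 7*v + 42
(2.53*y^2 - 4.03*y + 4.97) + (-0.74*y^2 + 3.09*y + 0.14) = 1.79*y^2 - 0.94*y + 5.11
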